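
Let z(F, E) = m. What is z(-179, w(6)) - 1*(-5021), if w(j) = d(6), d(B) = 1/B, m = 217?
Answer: 5238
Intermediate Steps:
w(j) = ⅙ (w(j) = 1/6 = ⅙)
z(F, E) = 217
z(-179, w(6)) - 1*(-5021) = 217 - 1*(-5021) = 217 + 5021 = 5238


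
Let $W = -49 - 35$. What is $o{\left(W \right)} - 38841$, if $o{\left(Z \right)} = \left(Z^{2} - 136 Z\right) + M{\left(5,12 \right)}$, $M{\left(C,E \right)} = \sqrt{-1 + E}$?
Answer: $-20361 + \sqrt{11} \approx -20358.0$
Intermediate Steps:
$W = -84$ ($W = -49 - 35 = -84$)
$o{\left(Z \right)} = \sqrt{11} + Z^{2} - 136 Z$ ($o{\left(Z \right)} = \left(Z^{2} - 136 Z\right) + \sqrt{-1 + 12} = \left(Z^{2} - 136 Z\right) + \sqrt{11} = \sqrt{11} + Z^{2} - 136 Z$)
$o{\left(W \right)} - 38841 = \left(\sqrt{11} + \left(-84\right)^{2} - -11424\right) - 38841 = \left(\sqrt{11} + 7056 + 11424\right) - 38841 = \left(18480 + \sqrt{11}\right) - 38841 = -20361 + \sqrt{11}$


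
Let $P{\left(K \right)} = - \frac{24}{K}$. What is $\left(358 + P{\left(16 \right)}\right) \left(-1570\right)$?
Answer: $-559705$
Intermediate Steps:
$\left(358 + P{\left(16 \right)}\right) \left(-1570\right) = \left(358 - \frac{24}{16}\right) \left(-1570\right) = \left(358 - \frac{3}{2}\right) \left(-1570\right) = \frac{713}{2} \left(-1570\right) = -559705$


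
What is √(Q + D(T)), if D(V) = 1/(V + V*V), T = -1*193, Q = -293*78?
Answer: I*√490342259517/4632 ≈ 151.18*I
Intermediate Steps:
Q = -22854
T = -193
D(V) = 1/(V + V²)
√(Q + D(T)) = √(-22854 + 1/((-193)*(1 - 193))) = √(-22854 - 1/193/(-192)) = √(-22854 - 1/193*(-1/192)) = √(-22854 + 1/37056) = √(-846877823/37056) = I*√490342259517/4632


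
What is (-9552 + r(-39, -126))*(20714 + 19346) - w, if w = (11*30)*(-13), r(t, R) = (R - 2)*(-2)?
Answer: -372393470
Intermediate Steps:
r(t, R) = 4 - 2*R (r(t, R) = (-2 + R)*(-2) = 4 - 2*R)
w = -4290 (w = 330*(-13) = -4290)
(-9552 + r(-39, -126))*(20714 + 19346) - w = (-9552 + (4 - 2*(-126)))*(20714 + 19346) - 1*(-4290) = (-9552 + (4 + 252))*40060 + 4290 = (-9552 + 256)*40060 + 4290 = -9296*40060 + 4290 = -372397760 + 4290 = -372393470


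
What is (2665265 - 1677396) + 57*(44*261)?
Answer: 1642457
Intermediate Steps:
(2665265 - 1677396) + 57*(44*261) = 987869 + 57*11484 = 987869 + 654588 = 1642457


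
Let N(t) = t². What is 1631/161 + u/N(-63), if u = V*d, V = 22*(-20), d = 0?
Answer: 233/23 ≈ 10.130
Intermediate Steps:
V = -440
u = 0 (u = -440*0 = 0)
1631/161 + u/N(-63) = 1631/161 + 0/((-63)²) = 1631*(1/161) + 0/3969 = 233/23 + 0*(1/3969) = 233/23 + 0 = 233/23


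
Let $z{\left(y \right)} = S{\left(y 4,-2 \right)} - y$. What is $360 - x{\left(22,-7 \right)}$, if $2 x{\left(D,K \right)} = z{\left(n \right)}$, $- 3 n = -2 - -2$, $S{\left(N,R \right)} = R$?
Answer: $361$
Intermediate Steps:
$n = 0$ ($n = - \frac{-2 - -2}{3} = - \frac{-2 + 2}{3} = \left(- \frac{1}{3}\right) 0 = 0$)
$z{\left(y \right)} = -2 - y$
$x{\left(D,K \right)} = -1$ ($x{\left(D,K \right)} = \frac{-2 - 0}{2} = \frac{-2 + 0}{2} = \frac{1}{2} \left(-2\right) = -1$)
$360 - x{\left(22,-7 \right)} = 360 - -1 = 360 + 1 = 361$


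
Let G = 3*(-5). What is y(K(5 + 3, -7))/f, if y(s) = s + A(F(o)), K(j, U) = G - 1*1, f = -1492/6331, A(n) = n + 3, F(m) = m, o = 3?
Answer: 31655/746 ≈ 42.433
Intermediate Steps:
A(n) = 3 + n
G = -15
f = -1492/6331 (f = -1492*1/6331 = -1492/6331 ≈ -0.23567)
K(j, U) = -16 (K(j, U) = -15 - 1*1 = -15 - 1 = -16)
y(s) = 6 + s (y(s) = s + (3 + 3) = s + 6 = 6 + s)
y(K(5 + 3, -7))/f = (6 - 16)/(-1492/6331) = -10*(-6331/1492) = 31655/746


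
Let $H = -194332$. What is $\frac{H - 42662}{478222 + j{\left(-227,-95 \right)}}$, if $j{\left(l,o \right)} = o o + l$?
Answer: $- \frac{39499}{81170} \approx -0.48662$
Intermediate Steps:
$j{\left(l,o \right)} = l + o^{2}$ ($j{\left(l,o \right)} = o^{2} + l = l + o^{2}$)
$\frac{H - 42662}{478222 + j{\left(-227,-95 \right)}} = \frac{-194332 - 42662}{478222 - \left(227 - \left(-95\right)^{2}\right)} = \frac{-194332 + \left(-123688 + 81026\right)}{478222 + \left(-227 + 9025\right)} = \frac{-194332 - 42662}{478222 + 8798} = - \frac{236994}{487020} = \left(-236994\right) \frac{1}{487020} = - \frac{39499}{81170}$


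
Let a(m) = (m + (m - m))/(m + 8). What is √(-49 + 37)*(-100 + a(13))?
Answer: -4174*I*√3/21 ≈ -344.27*I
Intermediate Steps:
a(m) = m/(8 + m) (a(m) = (m + 0)/(8 + m) = m/(8 + m))
√(-49 + 37)*(-100 + a(13)) = √(-49 + 37)*(-100 + 13/(8 + 13)) = √(-12)*(-100 + 13/21) = (2*I*√3)*(-100 + 13*(1/21)) = (2*I*√3)*(-100 + 13/21) = (2*I*√3)*(-2087/21) = -4174*I*√3/21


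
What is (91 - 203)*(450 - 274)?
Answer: -19712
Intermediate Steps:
(91 - 203)*(450 - 274) = -112*176 = -19712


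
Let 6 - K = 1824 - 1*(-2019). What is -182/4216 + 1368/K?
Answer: -1077637/2696132 ≈ -0.39970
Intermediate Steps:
K = -3837 (K = 6 - (1824 - 1*(-2019)) = 6 - (1824 + 2019) = 6 - 1*3843 = 6 - 3843 = -3837)
-182/4216 + 1368/K = -182/4216 + 1368/(-3837) = -182*1/4216 + 1368*(-1/3837) = -91/2108 - 456/1279 = -1077637/2696132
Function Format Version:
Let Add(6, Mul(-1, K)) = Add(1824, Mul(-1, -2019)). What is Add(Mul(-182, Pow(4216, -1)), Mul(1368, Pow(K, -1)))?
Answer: Rational(-1077637, 2696132) ≈ -0.39970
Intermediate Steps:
K = -3837 (K = Add(6, Mul(-1, Add(1824, Mul(-1, -2019)))) = Add(6, Mul(-1, Add(1824, 2019))) = Add(6, Mul(-1, 3843)) = Add(6, -3843) = -3837)
Add(Mul(-182, Pow(4216, -1)), Mul(1368, Pow(K, -1))) = Add(Mul(-182, Pow(4216, -1)), Mul(1368, Pow(-3837, -1))) = Add(Mul(-182, Rational(1, 4216)), Mul(1368, Rational(-1, 3837))) = Add(Rational(-91, 2108), Rational(-456, 1279)) = Rational(-1077637, 2696132)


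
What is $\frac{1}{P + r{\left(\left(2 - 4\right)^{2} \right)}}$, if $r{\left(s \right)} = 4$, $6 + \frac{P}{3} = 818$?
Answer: $\frac{1}{2440} \approx 0.00040984$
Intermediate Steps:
$P = 2436$ ($P = -18 + 3 \cdot 818 = -18 + 2454 = 2436$)
$\frac{1}{P + r{\left(\left(2 - 4\right)^{2} \right)}} = \frac{1}{2436 + 4} = \frac{1}{2440}$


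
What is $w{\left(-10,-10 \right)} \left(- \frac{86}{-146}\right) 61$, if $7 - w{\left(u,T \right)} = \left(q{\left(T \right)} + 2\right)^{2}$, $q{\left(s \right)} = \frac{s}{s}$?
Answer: $- \frac{5246}{73} \approx -71.863$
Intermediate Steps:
$q{\left(s \right)} = 1$
$w{\left(u,T \right)} = -2$ ($w{\left(u,T \right)} = 7 - \left(1 + 2\right)^{2} = 7 - 3^{2} = 7 - 9 = -2$)
$w{\left(-10,-10 \right)} \left(- \frac{86}{-146}\right) 61 = - 2 \left(- \frac{86}{-146}\right) 61 = - 2 \left(\left(-86\right) \left(- \frac{1}{146}\right)\right) 61 = \left(-2\right) \frac{43}{73} \cdot 61 = \left(- \frac{86}{73}\right) 61 = - \frac{5246}{73}$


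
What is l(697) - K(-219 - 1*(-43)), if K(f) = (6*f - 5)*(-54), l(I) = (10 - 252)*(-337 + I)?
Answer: -144414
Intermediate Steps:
l(I) = 81554 - 242*I (l(I) = -242*(-337 + I) = 81554 - 242*I)
K(f) = 270 - 324*f (K(f) = (-5 + 6*f)*(-54) = 270 - 324*f)
l(697) - K(-219 - 1*(-43)) = (81554 - 242*697) - (270 - 324*(-219 - 1*(-43))) = (81554 - 168674) - (270 - 324*(-219 + 43)) = -87120 - (270 - 324*(-176)) = -87120 - (270 + 57024) = -87120 - 1*57294 = -87120 - 57294 = -144414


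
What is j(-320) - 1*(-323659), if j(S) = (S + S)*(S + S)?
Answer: 733259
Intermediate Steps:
j(S) = 4*S² (j(S) = (2*S)*(2*S) = 4*S²)
j(-320) - 1*(-323659) = 4*(-320)² - 1*(-323659) = 4*102400 + 323659 = 409600 + 323659 = 733259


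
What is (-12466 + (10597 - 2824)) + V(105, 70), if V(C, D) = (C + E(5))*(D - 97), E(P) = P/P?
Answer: -7555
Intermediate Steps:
E(P) = 1
V(C, D) = (1 + C)*(-97 + D) (V(C, D) = (C + 1)*(D - 97) = (1 + C)*(-97 + D))
(-12466 + (10597 - 2824)) + V(105, 70) = (-12466 + (10597 - 2824)) + (-97 + 70 - 97*105 + 105*70) = (-12466 + 7773) + (-97 + 70 - 10185 + 7350) = -4693 - 2862 = -7555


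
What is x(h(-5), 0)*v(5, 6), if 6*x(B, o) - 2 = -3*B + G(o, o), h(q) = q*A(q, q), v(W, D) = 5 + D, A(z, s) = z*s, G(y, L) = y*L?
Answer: 4147/6 ≈ 691.17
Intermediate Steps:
G(y, L) = L*y
A(z, s) = s*z
h(q) = q³ (h(q) = q*(q*q) = q*q² = q³)
x(B, o) = ⅓ - B/2 + o²/6 (x(B, o) = ⅓ + (-3*B + o*o)/6 = ⅓ + (-3*B + o²)/6 = ⅓ + (o² - 3*B)/6 = ⅓ + (-B/2 + o²/6) = ⅓ - B/2 + o²/6)
x(h(-5), 0)*v(5, 6) = (⅓ - ½*(-5)³ + (⅙)*0²)*(5 + 6) = (⅓ - ½*(-125) + (⅙)*0)*11 = (⅓ + 125/2 + 0)*11 = (377/6)*11 = 4147/6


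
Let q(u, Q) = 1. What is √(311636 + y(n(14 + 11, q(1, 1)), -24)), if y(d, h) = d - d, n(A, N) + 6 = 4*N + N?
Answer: 26*√461 ≈ 558.24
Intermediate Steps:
n(A, N) = -6 + 5*N (n(A, N) = -6 + (4*N + N) = -6 + 5*N)
y(d, h) = 0
√(311636 + y(n(14 + 11, q(1, 1)), -24)) = √(311636 + 0) = √311636 = 26*√461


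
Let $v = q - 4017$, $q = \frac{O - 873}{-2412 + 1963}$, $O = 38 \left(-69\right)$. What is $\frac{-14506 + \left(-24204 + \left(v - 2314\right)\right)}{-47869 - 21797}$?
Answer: $\frac{10109957}{15640017} \approx 0.64642$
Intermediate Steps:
$O = -2622$
$q = \frac{3495}{449}$ ($q = \frac{-2622 - 873}{-2412 + 1963} = - \frac{3495}{-449} = \left(-3495\right) \left(- \frac{1}{449}\right) = \frac{3495}{449} \approx 7.784$)
$v = - \frac{1800138}{449}$ ($v = \frac{3495}{449} - 4017 = - \frac{1800138}{449} \approx -4009.2$)
$\frac{-14506 + \left(-24204 + \left(v - 2314\right)\right)}{-47869 - 21797} = \frac{-14506 - \frac{13706720}{449}}{-47869 - 21797} = \frac{-14506 - \frac{13706720}{449}}{-69666} = \left(-14506 - \frac{13706720}{449}\right) \left(- \frac{1}{69666}\right) = \left(- \frac{20219914}{449}\right) \left(- \frac{1}{69666}\right) = \frac{10109957}{15640017}$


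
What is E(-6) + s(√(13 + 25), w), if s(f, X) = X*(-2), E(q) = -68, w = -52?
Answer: 36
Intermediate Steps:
s(f, X) = -2*X
E(-6) + s(√(13 + 25), w) = -68 - 2*(-52) = -68 + 104 = 36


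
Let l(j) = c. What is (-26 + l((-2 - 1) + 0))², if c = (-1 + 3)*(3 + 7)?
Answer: 36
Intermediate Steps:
c = 20 (c = 2*10 = 20)
l(j) = 20
(-26 + l((-2 - 1) + 0))² = (-26 + 20)² = (-6)² = 36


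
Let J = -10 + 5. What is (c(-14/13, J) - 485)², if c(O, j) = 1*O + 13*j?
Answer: 51322896/169 ≈ 3.0369e+5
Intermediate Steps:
J = -5
c(O, j) = O + 13*j
(c(-14/13, J) - 485)² = ((-14/13 + 13*(-5)) - 485)² = ((-14*1/13 - 65) - 485)² = ((-14/13 - 65) - 485)² = (-859/13 - 485)² = (-7164/13)² = 51322896/169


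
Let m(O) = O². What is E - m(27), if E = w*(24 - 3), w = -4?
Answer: -813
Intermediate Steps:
E = -84 (E = -4*(24 - 3) = -4*21 = -84)
E - m(27) = -84 - 1*27² = -84 - 1*729 = -84 - 729 = -813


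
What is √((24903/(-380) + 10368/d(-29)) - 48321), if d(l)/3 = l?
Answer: 3*I*√163626455965/5510 ≈ 220.24*I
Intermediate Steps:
d(l) = 3*l
√((24903/(-380) + 10368/d(-29)) - 48321) = √((24903/(-380) + 10368/((3*(-29)))) - 48321) = √((24903*(-1/380) + 10368/(-87)) - 48321) = √((-24903/380 + 10368*(-1/87)) - 48321) = √((-24903/380 - 3456/29) - 48321) = √(-2035467/11020 - 48321) = √(-534532887/11020) = 3*I*√163626455965/5510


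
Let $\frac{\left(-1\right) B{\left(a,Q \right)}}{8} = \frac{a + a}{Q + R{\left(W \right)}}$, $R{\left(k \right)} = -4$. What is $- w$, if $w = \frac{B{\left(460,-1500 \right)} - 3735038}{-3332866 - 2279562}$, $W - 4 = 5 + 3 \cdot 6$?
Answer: $- \frac{43886639}{65946029} \approx -0.66549$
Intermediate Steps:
$W = 27$ ($W = 4 + \left(5 + 3 \cdot 6\right) = 4 + \left(5 + 18\right) = 4 + 23 = 27$)
$B{\left(a,Q \right)} = - \frac{16 a}{-4 + Q}$ ($B{\left(a,Q \right)} = - 8 \frac{a + a}{Q - 4} = - 8 \frac{2 a}{-4 + Q} = - \frac{16 a}{-4 + Q}$)
$w = \frac{43886639}{65946029}$ ($w = \frac{\left(-16\right) 460 \frac{1}{-4 - 1500} - 3735038}{-3332866 - 2279562} = \frac{\left(-16\right) 460 \frac{1}{-1504} - 3735038}{-5612428} = \left(\left(-16\right) 460 \left(- \frac{1}{1504}\right) - 3735038\right) \left(- \frac{1}{5612428}\right) = \left(\frac{230}{47} - 3735038\right) \left(- \frac{1}{5612428}\right) = \left(- \frac{175546556}{47}\right) \left(- \frac{1}{5612428}\right) = \frac{43886639}{65946029} \approx 0.66549$)
$- w = \left(-1\right) \frac{43886639}{65946029} = - \frac{43886639}{65946029}$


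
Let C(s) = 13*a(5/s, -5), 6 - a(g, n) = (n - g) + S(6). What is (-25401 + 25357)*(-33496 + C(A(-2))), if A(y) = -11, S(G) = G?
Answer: 1471224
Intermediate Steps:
a(g, n) = g - n (a(g, n) = 6 - ((n - g) + 6) = 6 - (6 + n - g) = 6 + (-6 + g - n) = g - n)
C(s) = 65 + 65/s (C(s) = 13*(5/s - 1*(-5)) = 13*(5/s + 5) = 13*(5 + 5/s) = 65 + 65/s)
(-25401 + 25357)*(-33496 + C(A(-2))) = (-25401 + 25357)*(-33496 + (65 + 65/(-11))) = -44*(-33496 + (65 + 65*(-1/11))) = -44*(-33496 + (65 - 65/11)) = -44*(-33496 + 650/11) = -44*(-367806/11) = 1471224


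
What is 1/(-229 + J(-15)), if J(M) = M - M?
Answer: -1/229 ≈ -0.0043668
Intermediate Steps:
J(M) = 0
1/(-229 + J(-15)) = 1/(-229 + 0) = 1/(-229) = -1/229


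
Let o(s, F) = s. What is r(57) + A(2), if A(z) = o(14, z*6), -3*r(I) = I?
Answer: -5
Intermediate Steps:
r(I) = -I/3
A(z) = 14
r(57) + A(2) = -⅓*57 + 14 = -19 + 14 = -5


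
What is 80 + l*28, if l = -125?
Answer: -3420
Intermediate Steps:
80 + l*28 = 80 - 125*28 = 80 - 3500 = -3420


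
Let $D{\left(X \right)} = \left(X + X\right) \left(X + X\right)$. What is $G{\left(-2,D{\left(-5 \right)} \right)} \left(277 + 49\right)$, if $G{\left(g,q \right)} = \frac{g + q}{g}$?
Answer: $-15974$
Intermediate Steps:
$D{\left(X \right)} = 4 X^{2}$ ($D{\left(X \right)} = 2 X 2 X = 4 X^{2}$)
$G{\left(g,q \right)} = \frac{g + q}{g}$
$G{\left(-2,D{\left(-5 \right)} \right)} \left(277 + 49\right) = \frac{-2 + 4 \left(-5\right)^{2}}{-2} \left(277 + 49\right) = - \frac{-2 + 4 \cdot 25}{2} \cdot 326 = - \frac{-2 + 100}{2} \cdot 326 = \left(- \frac{1}{2}\right) 98 \cdot 326 = \left(-49\right) 326 = -15974$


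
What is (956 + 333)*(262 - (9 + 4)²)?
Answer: 119877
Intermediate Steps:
(956 + 333)*(262 - (9 + 4)²) = 1289*(262 - 1*13²) = 1289*(262 - 1*169) = 1289*(262 - 169) = 1289*93 = 119877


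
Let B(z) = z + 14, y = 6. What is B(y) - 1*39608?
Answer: -39588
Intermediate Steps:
B(z) = 14 + z
B(y) - 1*39608 = (14 + 6) - 1*39608 = 20 - 39608 = -39588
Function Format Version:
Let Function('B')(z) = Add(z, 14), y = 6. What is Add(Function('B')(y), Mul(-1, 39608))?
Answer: -39588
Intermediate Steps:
Function('B')(z) = Add(14, z)
Add(Function('B')(y), Mul(-1, 39608)) = Add(Add(14, 6), Mul(-1, 39608)) = Add(20, -39608) = -39588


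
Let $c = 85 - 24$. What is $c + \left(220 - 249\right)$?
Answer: $32$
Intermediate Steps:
$c = 61$ ($c = 85 - 24 = 61$)
$c + \left(220 - 249\right) = 61 + \left(220 - 249\right) = 61 - 29 = 32$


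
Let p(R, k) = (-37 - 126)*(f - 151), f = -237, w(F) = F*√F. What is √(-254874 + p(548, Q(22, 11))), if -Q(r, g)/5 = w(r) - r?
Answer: I*√191630 ≈ 437.76*I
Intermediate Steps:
w(F) = F^(3/2)
Q(r, g) = -5*r^(3/2) + 5*r (Q(r, g) = -5*(r^(3/2) - r) = -5*r^(3/2) + 5*r)
p(R, k) = 63244 (p(R, k) = (-37 - 126)*(-237 - 151) = -163*(-388) = 63244)
√(-254874 + p(548, Q(22, 11))) = √(-254874 + 63244) = √(-191630) = I*√191630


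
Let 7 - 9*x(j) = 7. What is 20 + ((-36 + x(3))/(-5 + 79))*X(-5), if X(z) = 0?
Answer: 20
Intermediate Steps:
x(j) = 0 (x(j) = 7/9 - ⅑*7 = 7/9 - 7/9 = 0)
20 + ((-36 + x(3))/(-5 + 79))*X(-5) = 20 + ((-36 + 0)/(-5 + 79))*0 = 20 - 36/74*0 = 20 - 36*1/74*0 = 20 - 18/37*0 = 20 + 0 = 20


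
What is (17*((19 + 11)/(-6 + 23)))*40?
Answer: 1200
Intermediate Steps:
(17*((19 + 11)/(-6 + 23)))*40 = (17*(30/17))*40 = 30*40 = 1200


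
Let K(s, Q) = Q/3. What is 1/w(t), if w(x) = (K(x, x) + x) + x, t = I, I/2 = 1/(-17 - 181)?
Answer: -297/7 ≈ -42.429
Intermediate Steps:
K(s, Q) = Q/3 (K(s, Q) = Q*(⅓) = Q/3)
I = -1/99 (I = 2/(-17 - 181) = 2/(-198) = 2*(-1/198) = -1/99 ≈ -0.010101)
t = -1/99 ≈ -0.010101
w(x) = 7*x/3 (w(x) = (x/3 + x) + x = 4*x/3 + x = 7*x/3)
1/w(t) = 1/((7/3)*(-1/99)) = 1/(-7/297) = -297/7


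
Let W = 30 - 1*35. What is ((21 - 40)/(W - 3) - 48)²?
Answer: 133225/64 ≈ 2081.6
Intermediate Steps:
W = -5 (W = 30 - 35 = -5)
((21 - 40)/(W - 3) - 48)² = ((21 - 40)/(-5 - 3) - 48)² = (-19/(-8) - 48)² = (-19*(-⅛) - 48)² = (19/8 - 48)² = (-365/8)² = 133225/64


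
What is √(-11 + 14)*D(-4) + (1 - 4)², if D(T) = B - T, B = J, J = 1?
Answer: 9 + 5*√3 ≈ 17.660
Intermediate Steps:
B = 1
D(T) = 1 - T
√(-11 + 14)*D(-4) + (1 - 4)² = √(-11 + 14)*(1 - 1*(-4)) + (1 - 4)² = √3*(1 + 4) + (-3)² = √3*5 + 9 = 5*√3 + 9 = 9 + 5*√3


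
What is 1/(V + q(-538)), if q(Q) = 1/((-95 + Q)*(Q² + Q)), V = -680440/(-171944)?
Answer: 3930586064514/15554645570897 ≈ 0.25270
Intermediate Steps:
V = 85055/21493 (V = -680440*(-1/171944) = 85055/21493 ≈ 3.9573)
q(Q) = 1/((-95 + Q)*(Q + Q²))
1/(V + q(-538)) = 1/(85055/21493 + 1/((-538)*(-95 + (-538)² - 94*(-538)))) = 1/(85055/21493 - 1/(538*(-95 + 289444 + 50572))) = 1/(85055/21493 - 1/538/339921) = 1/(85055/21493 - 1/538*1/339921) = 1/(85055/21493 - 1/182877498) = 1/(15554645570897/3930586064514) = 3930586064514/15554645570897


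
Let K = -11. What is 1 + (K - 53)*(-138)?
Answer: 8833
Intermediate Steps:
1 + (K - 53)*(-138) = 1 + (-11 - 53)*(-138) = 1 - 64*(-138) = 1 + 8832 = 8833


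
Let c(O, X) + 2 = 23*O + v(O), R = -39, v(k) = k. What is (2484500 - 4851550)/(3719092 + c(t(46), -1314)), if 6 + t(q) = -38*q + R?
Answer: -1183525/1838029 ≈ -0.64391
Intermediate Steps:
t(q) = -45 - 38*q (t(q) = -6 + (-38*q - 39) = -6 + (-39 - 38*q) = -45 - 38*q)
c(O, X) = -2 + 24*O (c(O, X) = -2 + (23*O + O) = -2 + 24*O)
(2484500 - 4851550)/(3719092 + c(t(46), -1314)) = (2484500 - 4851550)/(3719092 + (-2 + 24*(-45 - 38*46))) = -2367050/(3719092 + (-2 + 24*(-45 - 1748))) = -2367050/(3719092 + (-2 + 24*(-1793))) = -2367050/(3719092 + (-2 - 43032)) = -2367050/(3719092 - 43034) = -2367050/3676058 = -2367050*1/3676058 = -1183525/1838029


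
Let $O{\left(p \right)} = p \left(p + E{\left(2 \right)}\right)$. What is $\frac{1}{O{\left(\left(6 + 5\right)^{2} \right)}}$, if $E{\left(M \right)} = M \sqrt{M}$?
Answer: $\frac{1}{14633} - \frac{2 \sqrt{2}}{1770593} \approx 6.6741 \cdot 10^{-5}$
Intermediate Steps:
$E{\left(M \right)} = M^{\frac{3}{2}}$
$O{\left(p \right)} = p \left(p + 2 \sqrt{2}\right)$ ($O{\left(p \right)} = p \left(p + 2^{\frac{3}{2}}\right) = p \left(p + 2 \sqrt{2}\right)$)
$\frac{1}{O{\left(\left(6 + 5\right)^{2} \right)}} = \frac{1}{\left(6 + 5\right)^{2} \left(\left(6 + 5\right)^{2} + 2 \sqrt{2}\right)} = \frac{1}{11^{2} \left(11^{2} + 2 \sqrt{2}\right)} = \frac{1}{121 \left(121 + 2 \sqrt{2}\right)} = \frac{1}{14641 + 242 \sqrt{2}}$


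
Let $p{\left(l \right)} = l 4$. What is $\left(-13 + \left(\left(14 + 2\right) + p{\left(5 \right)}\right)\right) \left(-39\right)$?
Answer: $-897$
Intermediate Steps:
$p{\left(l \right)} = 4 l$
$\left(-13 + \left(\left(14 + 2\right) + p{\left(5 \right)}\right)\right) \left(-39\right) = \left(-13 + \left(\left(14 + 2\right) + 4 \cdot 5\right)\right) \left(-39\right) = \left(-13 + \left(16 + 20\right)\right) \left(-39\right) = \left(-13 + 36\right) \left(-39\right) = 23 \left(-39\right) = -897$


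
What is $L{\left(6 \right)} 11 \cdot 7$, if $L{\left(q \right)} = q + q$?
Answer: $924$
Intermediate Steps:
$L{\left(q \right)} = 2 q$
$L{\left(6 \right)} 11 \cdot 7 = 2 \cdot 6 \cdot 11 \cdot 7 = 12 \cdot 11 \cdot 7 = 132 \cdot 7 = 924$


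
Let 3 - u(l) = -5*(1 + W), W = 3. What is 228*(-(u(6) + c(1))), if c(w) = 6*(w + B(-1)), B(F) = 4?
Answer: -12084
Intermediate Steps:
c(w) = 24 + 6*w (c(w) = 6*(w + 4) = 6*(4 + w) = 24 + 6*w)
u(l) = 23 (u(l) = 3 - (-5)*(1 + 3) = 3 - (-5)*4 = 3 - 1*(-20) = 3 + 20 = 23)
228*(-(u(6) + c(1))) = 228*(-(23 + (24 + 6*1))) = 228*(-(23 + (24 + 6))) = 228*(-(23 + 30)) = 228*(-1*53) = 228*(-53) = -12084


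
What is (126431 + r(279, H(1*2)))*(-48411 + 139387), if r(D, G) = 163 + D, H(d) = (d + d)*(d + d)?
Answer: 11542398048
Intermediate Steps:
H(d) = 4*d² (H(d) = (2*d)*(2*d) = 4*d²)
(126431 + r(279, H(1*2)))*(-48411 + 139387) = (126431 + (163 + 279))*(-48411 + 139387) = (126431 + 442)*90976 = 126873*90976 = 11542398048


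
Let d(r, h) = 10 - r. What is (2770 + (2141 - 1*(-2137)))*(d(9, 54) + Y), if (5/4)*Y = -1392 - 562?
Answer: -55051928/5 ≈ -1.1010e+7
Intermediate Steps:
Y = -7816/5 (Y = 4*(-1392 - 562)/5 = (4/5)*(-1954) = -7816/5 ≈ -1563.2)
(2770 + (2141 - 1*(-2137)))*(d(9, 54) + Y) = (2770 + (2141 - 1*(-2137)))*((10 - 1*9) - 7816/5) = (2770 + (2141 + 2137))*((10 - 9) - 7816/5) = (2770 + 4278)*(1 - 7816/5) = 7048*(-7811/5) = -55051928/5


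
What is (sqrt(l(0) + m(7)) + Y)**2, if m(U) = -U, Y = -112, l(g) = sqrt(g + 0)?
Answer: (112 - I*sqrt(7))**2 ≈ 12537.0 - 592.65*I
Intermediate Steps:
l(g) = sqrt(g)
(sqrt(l(0) + m(7)) + Y)**2 = (sqrt(sqrt(0) - 1*7) - 112)**2 = (sqrt(0 - 7) - 112)**2 = (sqrt(-7) - 112)**2 = (I*sqrt(7) - 112)**2 = (-112 + I*sqrt(7))**2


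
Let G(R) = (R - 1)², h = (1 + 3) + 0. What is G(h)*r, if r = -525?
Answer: -4725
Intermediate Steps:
h = 4 (h = 4 + 0 = 4)
G(R) = (-1 + R)²
G(h)*r = (-1 + 4)²*(-525) = 3²*(-525) = 9*(-525) = -4725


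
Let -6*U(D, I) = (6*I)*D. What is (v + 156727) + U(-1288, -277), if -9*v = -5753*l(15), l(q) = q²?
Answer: -56224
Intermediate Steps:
v = 143825 (v = -(-5753)*15²/9 = -(-5753)*225/9 = -⅑*(-1294425) = 143825)
U(D, I) = -D*I (U(D, I) = -6*I*D/6 = -D*I)
(v + 156727) + U(-1288, -277) = (143825 + 156727) - 1*(-1288)*(-277) = 300552 - 356776 = -56224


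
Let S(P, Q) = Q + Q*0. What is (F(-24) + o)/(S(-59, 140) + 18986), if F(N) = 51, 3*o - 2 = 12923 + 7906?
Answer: 10492/28689 ≈ 0.36572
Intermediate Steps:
o = 20831/3 (o = 2/3 + (12923 + 7906)/3 = 2/3 + (1/3)*20829 = 2/3 + 6943 = 20831/3 ≈ 6943.7)
S(P, Q) = Q (S(P, Q) = Q + 0 = Q)
(F(-24) + o)/(S(-59, 140) + 18986) = (51 + 20831/3)/(140 + 18986) = (20984/3)/19126 = (20984/3)*(1/19126) = 10492/28689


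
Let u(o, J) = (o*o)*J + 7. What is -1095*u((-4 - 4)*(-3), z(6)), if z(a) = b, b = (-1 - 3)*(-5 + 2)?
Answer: -7576305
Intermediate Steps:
b = 12 (b = -4*(-3) = 12)
z(a) = 12
u(o, J) = 7 + J*o² (u(o, J) = o²*J + 7 = J*o² + 7 = 7 + J*o²)
-1095*u((-4 - 4)*(-3), z(6)) = -1095*(7 + 12*((-4 - 4)*(-3))²) = -1095*(7 + 12*(-8*(-3))²) = -1095*(7 + 12*24²) = -1095*(7 + 12*576) = -1095*(7 + 6912) = -1095*6919 = -7576305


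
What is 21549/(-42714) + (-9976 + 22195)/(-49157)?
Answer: -527068853/699897366 ≈ -0.75307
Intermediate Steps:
21549/(-42714) + (-9976 + 22195)/(-49157) = 21549*(-1/42714) + 12219*(-1/49157) = -7183/14238 - 12219/49157 = -527068853/699897366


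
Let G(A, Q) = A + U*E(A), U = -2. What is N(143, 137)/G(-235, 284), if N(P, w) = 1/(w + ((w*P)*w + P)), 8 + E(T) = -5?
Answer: -1/561007623 ≈ -1.7825e-9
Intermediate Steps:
E(T) = -13 (E(T) = -8 - 5 = -13)
G(A, Q) = 26 + A (G(A, Q) = A - 2*(-13) = A + 26 = 26 + A)
N(P, w) = 1/(P + w + P*w²) (N(P, w) = 1/(w + ((P*w)*w + P)) = 1/(w + (P*w² + P)) = 1/(w + (P + P*w²)) = 1/(P + w + P*w²))
N(143, 137)/G(-235, 284) = 1/((143 + 137 + 143*137²)*(26 - 235)) = 1/((143 + 137 + 143*18769)*(-209)) = -1/209/(143 + 137 + 2683967) = -1/209/2684247 = (1/2684247)*(-1/209) = -1/561007623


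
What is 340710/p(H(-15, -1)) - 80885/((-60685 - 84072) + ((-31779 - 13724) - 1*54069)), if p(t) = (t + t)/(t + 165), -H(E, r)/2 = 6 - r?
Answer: -6285021553655/3420606 ≈ -1.8374e+6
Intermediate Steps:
H(E, r) = -12 + 2*r (H(E, r) = -2*(6 - r) = -12 + 2*r)
p(t) = 2*t/(165 + t) (p(t) = (2*t)/(165 + t) = 2*t/(165 + t))
340710/p(H(-15, -1)) - 80885/((-60685 - 84072) + ((-31779 - 13724) - 1*54069)) = 340710/((2*(-12 + 2*(-1))/(165 + (-12 + 2*(-1))))) - 80885/((-60685 - 84072) + ((-31779 - 13724) - 1*54069)) = 340710/((2*(-12 - 2)/(165 + (-12 - 2)))) - 80885/(-144757 + (-45503 - 54069)) = 340710/((2*(-14)/(165 - 14))) - 80885/(-144757 - 99572) = 340710/((2*(-14)/151)) - 80885/(-244329) = 340710/((2*(-14)*(1/151))) - 80885*(-1/244329) = 340710/(-28/151) + 80885/244329 = 340710*(-151/28) + 80885/244329 = -25723605/14 + 80885/244329 = -6285021553655/3420606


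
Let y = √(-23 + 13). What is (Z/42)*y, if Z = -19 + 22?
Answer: I*√10/14 ≈ 0.22588*I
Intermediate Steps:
y = I*√10 (y = √(-10) = I*√10 ≈ 3.1623*I)
Z = 3
(Z/42)*y = (3/42)*(I*√10) = (3*(1/42))*(I*√10) = (I*√10)/14 = I*√10/14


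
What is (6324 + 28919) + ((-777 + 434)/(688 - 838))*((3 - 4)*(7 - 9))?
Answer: 2643568/75 ≈ 35248.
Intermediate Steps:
(6324 + 28919) + ((-777 + 434)/(688 - 838))*((3 - 4)*(7 - 9)) = 35243 + (-343/(-150))*(-1*(-2)) = 35243 - 343*(-1/150)*2 = 35243 + (343/150)*2 = 35243 + 343/75 = 2643568/75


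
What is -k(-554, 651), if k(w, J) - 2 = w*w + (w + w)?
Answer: -305810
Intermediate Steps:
k(w, J) = 2 + w**2 + 2*w (k(w, J) = 2 + (w*w + (w + w)) = 2 + (w**2 + 2*w) = 2 + w**2 + 2*w)
-k(-554, 651) = -(2 + (-554)**2 + 2*(-554)) = -(2 + 306916 - 1108) = -1*305810 = -305810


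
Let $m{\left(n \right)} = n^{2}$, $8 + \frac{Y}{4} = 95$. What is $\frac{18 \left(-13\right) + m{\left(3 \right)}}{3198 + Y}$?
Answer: $- \frac{25}{394} \approx -0.063452$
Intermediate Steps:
$Y = 348$ ($Y = -32 + 4 \cdot 95 = -32 + 380 = 348$)
$\frac{18 \left(-13\right) + m{\left(3 \right)}}{3198 + Y} = \frac{18 \left(-13\right) + 3^{2}}{3198 + 348} = \frac{-234 + 9}{3546} = \left(-225\right) \frac{1}{3546} = - \frac{25}{394}$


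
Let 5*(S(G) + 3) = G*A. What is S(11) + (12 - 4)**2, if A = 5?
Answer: 72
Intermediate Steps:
S(G) = -3 + G (S(G) = -3 + (G*5)/5 = -3 + (5*G)/5 = -3 + G)
S(11) + (12 - 4)**2 = (-3 + 11) + (12 - 4)**2 = 8 + 8**2 = 8 + 64 = 72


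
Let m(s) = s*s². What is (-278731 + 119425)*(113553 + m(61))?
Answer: -54249109404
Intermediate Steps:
m(s) = s³
(-278731 + 119425)*(113553 + m(61)) = (-278731 + 119425)*(113553 + 61³) = -159306*(113553 + 226981) = -159306*340534 = -54249109404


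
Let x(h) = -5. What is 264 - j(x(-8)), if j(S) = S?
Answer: 269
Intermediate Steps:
264 - j(x(-8)) = 264 - 1*(-5) = 264 + 5 = 269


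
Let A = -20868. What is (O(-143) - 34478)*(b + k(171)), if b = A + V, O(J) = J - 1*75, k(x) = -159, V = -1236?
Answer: 772437048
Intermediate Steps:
O(J) = -75 + J (O(J) = J - 75 = -75 + J)
b = -22104 (b = -20868 - 1236 = -22104)
(O(-143) - 34478)*(b + k(171)) = ((-75 - 143) - 34478)*(-22104 - 159) = (-218 - 34478)*(-22263) = -34696*(-22263) = 772437048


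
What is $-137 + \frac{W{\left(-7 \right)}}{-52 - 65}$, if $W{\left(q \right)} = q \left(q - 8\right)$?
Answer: $- \frac{5378}{39} \approx -137.9$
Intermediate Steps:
$W{\left(q \right)} = q \left(-8 + q\right)$
$-137 + \frac{W{\left(-7 \right)}}{-52 - 65} = -137 + \frac{\left(-7\right) \left(-8 - 7\right)}{-52 - 65} = -137 + \frac{\left(-7\right) \left(-15\right)}{-117} = -137 + 105 \left(- \frac{1}{117}\right) = -137 - \frac{35}{39} = - \frac{5378}{39}$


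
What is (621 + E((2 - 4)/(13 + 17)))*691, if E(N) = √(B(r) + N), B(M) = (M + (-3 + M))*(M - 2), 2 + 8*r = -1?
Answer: 429111 + 691*√127290/120 ≈ 4.3117e+5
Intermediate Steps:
r = -3/8 (r = -¼ + (⅛)*(-1) = -¼ - ⅛ = -3/8 ≈ -0.37500)
B(M) = (-3 + 2*M)*(-2 + M)
E(N) = √(285/32 + N) (E(N) = √((6 - 7*(-3/8) + 2*(-3/8)²) + N) = √((6 + 21/8 + 2*(9/64)) + N) = √((6 + 21/8 + 9/32) + N) = √(285/32 + N))
(621 + E((2 - 4)/(13 + 17)))*691 = (621 + √(570 + 64*((2 - 4)/(13 + 17)))/8)*691 = (621 + √(570 + 64*(-2/30))/8)*691 = (621 + √(570 + 64*(-2*1/30))/8)*691 = (621 + √(570 + 64*(-1/15))/8)*691 = (621 + √(570 - 64/15)/8)*691 = (621 + √(8486/15)/8)*691 = (621 + (√127290/15)/8)*691 = (621 + √127290/120)*691 = 429111 + 691*√127290/120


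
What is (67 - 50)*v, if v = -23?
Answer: -391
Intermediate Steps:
(67 - 50)*v = (67 - 50)*(-23) = 17*(-23) = -391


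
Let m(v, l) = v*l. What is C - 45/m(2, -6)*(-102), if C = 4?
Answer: -757/2 ≈ -378.50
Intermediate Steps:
m(v, l) = l*v
C - 45/m(2, -6)*(-102) = 4 - 45/((-6*2))*(-102) = 4 - 45/(-12)*(-102) = 4 - 45*(-1/12)*(-102) = 4 + (15/4)*(-102) = 4 - 765/2 = -757/2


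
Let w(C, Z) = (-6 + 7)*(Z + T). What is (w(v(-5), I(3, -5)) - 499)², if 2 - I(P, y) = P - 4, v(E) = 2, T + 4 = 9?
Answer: 241081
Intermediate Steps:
T = 5 (T = -4 + 9 = 5)
I(P, y) = 6 - P (I(P, y) = 2 - (P - 4) = 2 - (-4 + P) = 2 + (4 - P) = 6 - P)
w(C, Z) = 5 + Z (w(C, Z) = (-6 + 7)*(Z + 5) = 1*(5 + Z) = 5 + Z)
(w(v(-5), I(3, -5)) - 499)² = ((5 + (6 - 1*3)) - 499)² = ((5 + (6 - 3)) - 499)² = ((5 + 3) - 499)² = (8 - 499)² = (-491)² = 241081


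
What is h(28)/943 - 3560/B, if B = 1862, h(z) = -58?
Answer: -1732538/877933 ≈ -1.9734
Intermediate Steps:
h(28)/943 - 3560/B = -58/943 - 3560/1862 = -58*1/943 - 3560*1/1862 = -58/943 - 1780/931 = -1732538/877933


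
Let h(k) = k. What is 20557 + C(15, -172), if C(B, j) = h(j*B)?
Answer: 17977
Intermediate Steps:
C(B, j) = B*j (C(B, j) = j*B = B*j)
20557 + C(15, -172) = 20557 + 15*(-172) = 20557 - 2580 = 17977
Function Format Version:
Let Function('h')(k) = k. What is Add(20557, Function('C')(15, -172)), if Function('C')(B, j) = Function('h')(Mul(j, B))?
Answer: 17977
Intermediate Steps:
Function('C')(B, j) = Mul(B, j) (Function('C')(B, j) = Mul(j, B) = Mul(B, j))
Add(20557, Function('C')(15, -172)) = Add(20557, Mul(15, -172)) = Add(20557, -2580) = 17977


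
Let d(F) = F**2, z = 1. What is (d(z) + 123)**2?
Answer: 15376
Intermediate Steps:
(d(z) + 123)**2 = (1**2 + 123)**2 = (1 + 123)**2 = 124**2 = 15376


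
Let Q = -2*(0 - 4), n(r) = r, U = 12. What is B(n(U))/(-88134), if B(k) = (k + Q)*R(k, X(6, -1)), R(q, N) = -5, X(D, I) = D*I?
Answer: 50/44067 ≈ 0.0011346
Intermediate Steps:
Q = 8 (Q = -2*(-4) = 8)
B(k) = -40 - 5*k (B(k) = (k + 8)*(-5) = (8 + k)*(-5) = -40 - 5*k)
B(n(U))/(-88134) = (-40 - 5*12)/(-88134) = (-40 - 60)*(-1/88134) = -100*(-1/88134) = 50/44067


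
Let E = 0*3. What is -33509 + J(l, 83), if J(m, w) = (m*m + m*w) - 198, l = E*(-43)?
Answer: -33707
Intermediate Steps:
E = 0
l = 0 (l = 0*(-43) = 0)
J(m, w) = -198 + m**2 + m*w (J(m, w) = (m**2 + m*w) - 198 = -198 + m**2 + m*w)
-33509 + J(l, 83) = -33509 + (-198 + 0**2 + 0*83) = -33509 + (-198 + 0 + 0) = -33509 - 198 = -33707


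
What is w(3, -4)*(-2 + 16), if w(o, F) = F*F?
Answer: 224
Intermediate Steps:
w(o, F) = F**2
w(3, -4)*(-2 + 16) = (-4)**2*(-2 + 16) = 16*14 = 224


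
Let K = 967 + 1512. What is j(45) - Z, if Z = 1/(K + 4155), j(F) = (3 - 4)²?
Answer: 6633/6634 ≈ 0.99985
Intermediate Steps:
K = 2479
j(F) = 1 (j(F) = (-1)² = 1)
Z = 1/6634 (Z = 1/(2479 + 4155) = 1/6634 ≈ 0.00015074)
j(45) - Z = 1 - 1*1/6634 = 1 - 1/6634 = 6633/6634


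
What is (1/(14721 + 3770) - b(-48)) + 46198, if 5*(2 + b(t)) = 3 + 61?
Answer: 4270237581/92455 ≈ 46187.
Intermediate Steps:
b(t) = 54/5 (b(t) = -2 + (3 + 61)/5 = -2 + (1/5)*64 = -2 + 64/5 = 54/5)
(1/(14721 + 3770) - b(-48)) + 46198 = (1/(14721 + 3770) - 1*54/5) + 46198 = (1/18491 - 54/5) + 46198 = -998509/92455 + 46198 = 4270237581/92455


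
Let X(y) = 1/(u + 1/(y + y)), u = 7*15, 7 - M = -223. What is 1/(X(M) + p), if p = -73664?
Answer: -48301/3558044404 ≈ -1.3575e-5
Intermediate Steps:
M = 230 (M = 7 - 1*(-223) = 7 + 223 = 230)
u = 105
X(y) = 1/(105 + 1/(2*y)) (X(y) = 1/(105 + 1/(y + y)) = 1/(105 + 1/(2*y)))
1/(X(M) + p) = 1/(2*230/(1 + 210*230) - 73664) = 1/(2*230/(1 + 48300) - 73664) = 1/(2*230/48301 - 73664) = 1/(2*230*(1/48301) - 73664) = 1/(460/48301 - 73664) = 1/(-3558044404/48301) = -48301/3558044404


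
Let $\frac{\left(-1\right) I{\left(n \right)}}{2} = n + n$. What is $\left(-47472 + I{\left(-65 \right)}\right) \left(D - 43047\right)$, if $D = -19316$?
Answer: $2944281956$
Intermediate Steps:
$I{\left(n \right)} = - 4 n$ ($I{\left(n \right)} = - 2 \left(n + n\right) = - 2 \cdot 2 n = - 4 n$)
$\left(-47472 + I{\left(-65 \right)}\right) \left(D - 43047\right) = \left(-47472 - -260\right) \left(-19316 - 43047\right) = \left(-47472 + 260\right) \left(-62363\right) = \left(-47212\right) \left(-62363\right) = 2944281956$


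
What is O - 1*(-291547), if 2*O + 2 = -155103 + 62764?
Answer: 490753/2 ≈ 2.4538e+5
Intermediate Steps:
O = -92341/2 (O = -1 + (-155103 + 62764)/2 = -1 + (½)*(-92339) = -1 - 92339/2 = -92341/2 ≈ -46171.)
O - 1*(-291547) = -92341/2 - 1*(-291547) = -92341/2 + 291547 = 490753/2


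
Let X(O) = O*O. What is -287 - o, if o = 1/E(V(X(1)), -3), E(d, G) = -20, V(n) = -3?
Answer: -5739/20 ≈ -286.95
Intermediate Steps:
X(O) = O²
o = -1/20 (o = 1/(-20) = -1/20 ≈ -0.050000)
-287 - o = -287 - 1*(-1/20) = -287 + 1/20 = -5739/20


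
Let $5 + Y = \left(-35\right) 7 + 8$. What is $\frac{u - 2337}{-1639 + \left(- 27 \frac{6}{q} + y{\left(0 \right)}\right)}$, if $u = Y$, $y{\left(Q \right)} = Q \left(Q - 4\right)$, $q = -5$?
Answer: $\frac{12895}{8033} \approx 1.6053$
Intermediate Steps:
$y{\left(Q \right)} = Q \left(-4 + Q\right)$
$Y = -242$ ($Y = -5 + \left(\left(-35\right) 7 + 8\right) = -5 + \left(-245 + 8\right) = -5 - 237 = -242$)
$u = -242$
$\frac{u - 2337}{-1639 + \left(- 27 \frac{6}{q} + y{\left(0 \right)}\right)} = \frac{-242 - 2337}{-1639 + \left(- 27 \frac{6}{-5} + 0 \left(-4 + 0\right)\right)} = - \frac{2579}{-1639 + \left(- 27 \cdot 6 \left(- \frac{1}{5}\right) + 0 \left(-4\right)\right)} = - \frac{2579}{-1639 + \left(\left(-27\right) \left(- \frac{6}{5}\right) + 0\right)} = - \frac{2579}{-1639 + \left(\frac{162}{5} + 0\right)} = - \frac{2579}{-1639 + \frac{162}{5}} = - \frac{2579}{- \frac{8033}{5}} = \left(-2579\right) \left(- \frac{5}{8033}\right) = \frac{12895}{8033}$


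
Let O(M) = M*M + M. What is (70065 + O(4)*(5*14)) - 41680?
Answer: 29785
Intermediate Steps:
O(M) = M + M**2 (O(M) = M**2 + M = M + M**2)
(70065 + O(4)*(5*14)) - 41680 = (70065 + (4*(1 + 4))*(5*14)) - 41680 = (70065 + (4*5)*70) - 41680 = (70065 + 20*70) - 41680 = (70065 + 1400) - 41680 = 71465 - 41680 = 29785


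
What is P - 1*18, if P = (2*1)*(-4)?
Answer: -26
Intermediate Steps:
P = -8 (P = 2*(-4) = -8)
P - 1*18 = -8 - 1*18 = -8 - 18 = -26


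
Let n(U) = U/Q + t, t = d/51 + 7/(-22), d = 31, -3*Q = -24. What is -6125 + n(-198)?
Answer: -13799389/2244 ≈ -6149.5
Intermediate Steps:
Q = 8 (Q = -⅓*(-24) = 8)
t = 325/1122 (t = 31/51 + 7/(-22) = 31*(1/51) + 7*(-1/22) = 31/51 - 7/22 = 325/1122 ≈ 0.28966)
n(U) = 325/1122 + U/8 (n(U) = U/8 + 325/1122 = 325/1122 + U/8)
-6125 + n(-198) = -6125 + (325/1122 + (⅛)*(-198)) = -6125 + (325/1122 - 99/4) = -6125 - 54889/2244 = -13799389/2244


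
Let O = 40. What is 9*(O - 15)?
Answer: 225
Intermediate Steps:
9*(O - 15) = 9*(40 - 15) = 9*25 = 225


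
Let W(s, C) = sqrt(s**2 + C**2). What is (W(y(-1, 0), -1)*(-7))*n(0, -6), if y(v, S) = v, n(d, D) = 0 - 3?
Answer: 21*sqrt(2) ≈ 29.698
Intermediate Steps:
n(d, D) = -3
W(s, C) = sqrt(C**2 + s**2)
(W(y(-1, 0), -1)*(-7))*n(0, -6) = (sqrt((-1)**2 + (-1)**2)*(-7))*(-3) = (sqrt(1 + 1)*(-7))*(-3) = (sqrt(2)*(-7))*(-3) = -7*sqrt(2)*(-3) = 21*sqrt(2)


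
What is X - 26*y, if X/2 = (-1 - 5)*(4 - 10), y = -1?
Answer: 98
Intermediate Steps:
X = 72 (X = 2*((-1 - 5)*(4 - 10)) = 2*(-6*(-6)) = 2*36 = 72)
X - 26*y = 72 - 26*(-1) = 72 - 1*(-26) = 72 + 26 = 98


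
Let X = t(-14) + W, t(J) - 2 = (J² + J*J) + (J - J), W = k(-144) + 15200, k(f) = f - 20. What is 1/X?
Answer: 1/15430 ≈ 6.4809e-5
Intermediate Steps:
k(f) = -20 + f
W = 15036 (W = (-20 - 144) + 15200 = -164 + 15200 = 15036)
t(J) = 2 + 2*J² (t(J) = 2 + ((J² + J*J) + (J - J)) = 2 + ((J² + J²) + 0) = 2 + (2*J² + 0) = 2 + 2*J²)
X = 15430 (X = (2 + 2*(-14)²) + 15036 = (2 + 2*196) + 15036 = (2 + 392) + 15036 = 394 + 15036 = 15430)
1/X = 1/15430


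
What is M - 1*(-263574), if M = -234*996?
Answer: 30510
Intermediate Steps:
M = -233064
M - 1*(-263574) = -233064 - 1*(-263574) = -233064 + 263574 = 30510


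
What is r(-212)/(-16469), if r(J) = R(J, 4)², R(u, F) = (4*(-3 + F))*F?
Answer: -256/16469 ≈ -0.015544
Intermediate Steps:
R(u, F) = F*(-12 + 4*F) (R(u, F) = (-12 + 4*F)*F = F*(-12 + 4*F))
r(J) = 256 (r(J) = (4*4*(-3 + 4))² = (4*4*1)² = 16² = 256)
r(-212)/(-16469) = 256/(-16469) = 256*(-1/16469) = -256/16469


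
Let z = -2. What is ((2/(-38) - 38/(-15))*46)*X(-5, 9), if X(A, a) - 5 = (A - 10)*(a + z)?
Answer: -650440/57 ≈ -11411.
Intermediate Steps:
X(A, a) = 5 + (-10 + A)*(-2 + a) (X(A, a) = 5 + (A - 10)*(a - 2) = 5 + (-10 + A)*(-2 + a))
((2/(-38) - 38/(-15))*46)*X(-5, 9) = ((2/(-38) - 38/(-15))*46)*(25 - 10*9 - 2*(-5) - 5*9) = ((2*(-1/38) - 38*(-1/15))*46)*(25 - 90 + 10 - 45) = ((-1/19 + 38/15)*46)*(-100) = ((707/285)*46)*(-100) = (32522/285)*(-100) = -650440/57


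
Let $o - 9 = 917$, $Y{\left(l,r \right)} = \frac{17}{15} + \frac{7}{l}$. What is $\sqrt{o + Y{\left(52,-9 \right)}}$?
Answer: $\frac{\sqrt{141037455}}{390} \approx 30.451$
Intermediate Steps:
$Y{\left(l,r \right)} = \frac{17}{15} + \frac{7}{l}$ ($Y{\left(l,r \right)} = 17 \cdot \frac{1}{15} + \frac{7}{l} = \frac{17}{15} + \frac{7}{l}$)
$o = 926$ ($o = 9 + 917 = 926$)
$\sqrt{o + Y{\left(52,-9 \right)}} = \sqrt{926 + \left(\frac{17}{15} + \frac{7}{52}\right)} = \sqrt{926 + \frac{989}{780}} = \sqrt{\frac{723269}{780}} = \frac{\sqrt{141037455}}{390}$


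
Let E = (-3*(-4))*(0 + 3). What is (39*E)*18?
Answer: 25272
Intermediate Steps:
E = 36 (E = 12*3 = 36)
(39*E)*18 = (39*36)*18 = 1404*18 = 25272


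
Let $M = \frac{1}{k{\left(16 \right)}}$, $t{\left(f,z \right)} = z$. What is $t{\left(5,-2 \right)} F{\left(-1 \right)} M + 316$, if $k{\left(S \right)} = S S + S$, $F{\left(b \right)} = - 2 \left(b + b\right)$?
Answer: $\frac{10743}{34} \approx 315.97$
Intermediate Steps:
$F{\left(b \right)} = - 4 b$ ($F{\left(b \right)} = - 2 \cdot 2 b = - 4 b$)
$k{\left(S \right)} = S + S^{2}$ ($k{\left(S \right)} = S^{2} + S = S + S^{2}$)
$M = \frac{1}{272}$ ($M = \frac{1}{16 \left(1 + 16\right)} = \frac{1}{16 \cdot 17} = \frac{1}{272} \approx 0.0036765$)
$t{\left(5,-2 \right)} F{\left(-1 \right)} M + 316 = - 2 \left(\left(-4\right) \left(-1\right)\right) \frac{1}{272} + 316 = \left(-2\right) 4 \cdot \frac{1}{272} + 316 = \left(-8\right) \frac{1}{272} + 316 = - \frac{1}{34} + 316 = \frac{10743}{34}$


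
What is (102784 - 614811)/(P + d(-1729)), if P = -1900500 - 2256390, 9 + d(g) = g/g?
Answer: 512027/4156898 ≈ 0.12318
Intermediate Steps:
d(g) = -8 (d(g) = -9 + g/g = -9 + 1 = -8)
P = -4156890
(102784 - 614811)/(P + d(-1729)) = (102784 - 614811)/(-4156890 - 8) = -512027/(-4156898) = -512027*(-1/4156898) = 512027/4156898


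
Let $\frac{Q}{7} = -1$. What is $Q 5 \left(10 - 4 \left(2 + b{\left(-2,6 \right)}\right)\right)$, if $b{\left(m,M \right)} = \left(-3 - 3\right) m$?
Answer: $1610$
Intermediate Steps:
$Q = -7$ ($Q = 7 \left(-1\right) = -7$)
$b{\left(m,M \right)} = - 6 m$
$Q 5 \left(10 - 4 \left(2 + b{\left(-2,6 \right)}\right)\right) = \left(-7\right) 5 \left(10 - 4 \left(2 - -12\right)\right) = - 35 \left(10 - 4 \left(2 + 12\right)\right) = - 35 \left(10 - 56\right) = \left(-35\right) \left(-46\right) = 1610$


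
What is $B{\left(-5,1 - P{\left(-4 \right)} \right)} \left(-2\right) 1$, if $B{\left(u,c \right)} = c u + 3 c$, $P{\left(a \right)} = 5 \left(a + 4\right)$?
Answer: $4$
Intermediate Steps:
$P{\left(a \right)} = 20 + 5 a$ ($P{\left(a \right)} = 5 \left(4 + a\right) = 20 + 5 a$)
$B{\left(u,c \right)} = 3 c + c u$
$B{\left(-5,1 - P{\left(-4 \right)} \right)} \left(-2\right) 1 = \left(1 - \left(20 + 5 \left(-4\right)\right)\right) \left(3 - 5\right) \left(-2\right) 1 = \left(1 - \left(20 - 20\right)\right) \left(-2\right) \left(-2\right) 1 = \left(1 - 0\right) \left(-2\right) \left(-2\right) 1 = \left(1 + 0\right) \left(-2\right) \left(-2\right) 1 = 1 \left(-2\right) \left(-2\right) 1 = \left(-2\right) \left(-2\right) 1 = 4 \cdot 1 = 4$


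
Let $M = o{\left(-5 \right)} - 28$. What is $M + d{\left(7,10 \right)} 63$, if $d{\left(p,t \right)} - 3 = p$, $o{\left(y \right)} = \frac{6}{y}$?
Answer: $\frac{3004}{5} \approx 600.8$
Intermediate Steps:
$M = - \frac{146}{5}$ ($M = \frac{6}{-5} - 28 = 6 \left(- \frac{1}{5}\right) - 28 = - \frac{6}{5} - 28 = - \frac{146}{5} \approx -29.2$)
$d{\left(p,t \right)} = 3 + p$
$M + d{\left(7,10 \right)} 63 = - \frac{146}{5} + \left(3 + 7\right) 63 = - \frac{146}{5} + 10 \cdot 63 = - \frac{146}{5} + 630 = \frac{3004}{5}$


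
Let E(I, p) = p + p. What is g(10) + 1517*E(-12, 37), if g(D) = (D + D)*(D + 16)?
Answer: 112778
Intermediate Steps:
g(D) = 2*D*(16 + D) (g(D) = (2*D)*(16 + D) = 2*D*(16 + D))
E(I, p) = 2*p
g(10) + 1517*E(-12, 37) = 2*10*(16 + 10) + 1517*(2*37) = 2*10*26 + 1517*74 = 520 + 112258 = 112778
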